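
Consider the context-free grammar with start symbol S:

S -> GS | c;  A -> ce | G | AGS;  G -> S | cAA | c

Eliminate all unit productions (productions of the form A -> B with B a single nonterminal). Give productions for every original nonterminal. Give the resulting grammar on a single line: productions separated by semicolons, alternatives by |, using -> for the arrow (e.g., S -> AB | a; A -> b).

S -> c | GS; A -> c | GS | ce | AGS | cAA; G -> c | GS | cAA

Unit productions: A->G, G->S.
Unit pairs (A ⇒* B via units): (A,G), (A,S), (G,S).
S: inherits non-unit rules of {S} → GS | c.
A: inherits non-unit rules of {A, G, S} → AGS | GS | c | cAA | ce.
G: inherits non-unit rules of {G, S} → GS | c | cAA.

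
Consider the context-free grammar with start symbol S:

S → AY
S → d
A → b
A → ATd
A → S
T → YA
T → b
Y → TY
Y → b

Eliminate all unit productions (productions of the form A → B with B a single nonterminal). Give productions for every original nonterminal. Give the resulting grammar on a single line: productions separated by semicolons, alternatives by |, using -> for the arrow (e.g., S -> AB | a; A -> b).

S -> d | AY; A -> b | d | AY | ATd; T -> b | YA; Y -> b | TY

Unit productions: A->S.
Unit pairs (A ⇒* B via units): (A,S).
S: inherits non-unit rules of {S} → AY | d.
A: inherits non-unit rules of {A, S} → ATd | AY | b | d.
T: inherits non-unit rules of {T} → YA | b.
Y: inherits non-unit rules of {Y} → TY | b.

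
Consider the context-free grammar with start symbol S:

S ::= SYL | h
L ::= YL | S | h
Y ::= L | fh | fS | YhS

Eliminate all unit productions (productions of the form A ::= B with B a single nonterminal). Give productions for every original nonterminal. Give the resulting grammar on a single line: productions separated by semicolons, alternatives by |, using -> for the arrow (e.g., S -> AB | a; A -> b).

Unit productions: L->S, Y->L.
Unit pairs (A ⇒* B via units): (L,S), (Y,L), (Y,S).
S: inherits non-unit rules of {S} → SYL | h.
L: inherits non-unit rules of {L, S} → SYL | YL | h.
Y: inherits non-unit rules of {L, S, Y} → SYL | YL | YhS | fS | fh | h.

S -> h | SYL; L -> h | YL | SYL; Y -> h | YL | fS | fh | SYL | YhS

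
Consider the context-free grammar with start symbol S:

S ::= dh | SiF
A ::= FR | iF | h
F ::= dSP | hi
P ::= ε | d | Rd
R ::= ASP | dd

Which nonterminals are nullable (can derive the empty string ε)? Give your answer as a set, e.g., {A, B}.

{P}

Directly nullable (have an ε-rule): {P}.
Not nullable: A, F, R, S — each has a terminal in every rule's right-hand side or depends on a non-nullable symbol.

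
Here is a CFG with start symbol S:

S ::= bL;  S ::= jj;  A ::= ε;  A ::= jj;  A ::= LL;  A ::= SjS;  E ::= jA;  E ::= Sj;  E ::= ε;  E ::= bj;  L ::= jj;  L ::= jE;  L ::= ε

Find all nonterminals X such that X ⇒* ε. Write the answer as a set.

Directly nullable (have an ε-rule): {A, E, L}.
Not nullable: S — each has a terminal in every rule's right-hand side or depends on a non-nullable symbol.

{A, E, L}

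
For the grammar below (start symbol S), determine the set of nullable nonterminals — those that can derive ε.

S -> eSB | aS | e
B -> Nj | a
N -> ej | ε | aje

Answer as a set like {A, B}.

Directly nullable (have an ε-rule): {N}.
Not nullable: B, S — each has a terminal in every rule's right-hand side or depends on a non-nullable symbol.

{N}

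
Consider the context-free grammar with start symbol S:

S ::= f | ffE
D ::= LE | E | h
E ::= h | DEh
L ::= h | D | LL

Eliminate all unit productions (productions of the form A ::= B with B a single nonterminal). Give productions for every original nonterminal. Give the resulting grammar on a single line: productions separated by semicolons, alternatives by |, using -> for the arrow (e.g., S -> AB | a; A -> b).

Unit productions: D->E, L->D.
Unit pairs (A ⇒* B via units): (D,E), (L,D), (L,E).
S: inherits non-unit rules of {S} → f | ffE.
D: inherits non-unit rules of {D, E} → DEh | LE | h.
E: inherits non-unit rules of {E} → DEh | h.
L: inherits non-unit rules of {D, E, L} → DEh | LE | LL | h.

S -> f | ffE; D -> h | LE | DEh; E -> h | DEh; L -> h | LE | LL | DEh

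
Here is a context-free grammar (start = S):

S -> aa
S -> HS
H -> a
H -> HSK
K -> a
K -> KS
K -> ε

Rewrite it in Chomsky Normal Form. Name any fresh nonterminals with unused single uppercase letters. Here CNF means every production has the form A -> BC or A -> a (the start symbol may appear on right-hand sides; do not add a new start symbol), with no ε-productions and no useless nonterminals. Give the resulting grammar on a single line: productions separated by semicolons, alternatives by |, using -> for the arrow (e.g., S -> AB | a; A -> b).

S -> AA | HS; A -> a; B -> SK; H -> a | HB | HS; K -> a | AA | HS | KS

Nullable: {K}; after ε-elimination: S -> HS | aa; H -> a | HS | HSK; K -> S | a | KS.
After unit-elimination: S -> HS | aa; H -> a | HS | HSK; K -> a | HS | KS | aa.
TERM: introduce A -> a and substitute in every rule of length ≥2.
BIN: H -> HSK becomes H -> HB, B -> SK.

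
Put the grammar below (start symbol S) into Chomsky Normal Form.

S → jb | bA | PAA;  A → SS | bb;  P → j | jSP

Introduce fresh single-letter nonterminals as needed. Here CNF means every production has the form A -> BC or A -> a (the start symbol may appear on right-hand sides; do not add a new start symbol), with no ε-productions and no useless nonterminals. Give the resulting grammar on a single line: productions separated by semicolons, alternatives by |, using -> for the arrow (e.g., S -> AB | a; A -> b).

No ε-productions.
No unit productions to eliminate.
TERM: introduce B -> b, C -> j and substitute in every rule of length ≥2.
BIN: P -> CSP becomes P -> CD, D -> SP; S -> PAA becomes S -> PE, E -> AA.

S -> BA | CB | PE; A -> BB | SS; B -> b; C -> j; D -> SP; E -> AA; P -> j | CD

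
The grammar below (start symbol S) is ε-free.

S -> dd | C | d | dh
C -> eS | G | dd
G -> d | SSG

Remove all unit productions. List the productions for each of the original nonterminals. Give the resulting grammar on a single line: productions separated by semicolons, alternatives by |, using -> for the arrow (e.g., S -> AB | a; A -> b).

Unit productions: C->G, S->C.
Unit pairs (A ⇒* B via units): (C,G), (S,C), (S,G).
S: inherits non-unit rules of {C, G, S} → SSG | d | dd | dh | eS.
C: inherits non-unit rules of {C, G} → SSG | d | dd | eS.
G: inherits non-unit rules of {G} → SSG | d.

S -> d | dd | dh | eS | SSG; C -> d | dd | eS | SSG; G -> d | SSG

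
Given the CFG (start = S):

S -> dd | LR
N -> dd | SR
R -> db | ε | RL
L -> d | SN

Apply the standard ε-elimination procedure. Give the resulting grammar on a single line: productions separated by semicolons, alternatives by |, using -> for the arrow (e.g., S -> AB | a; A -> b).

S -> L | LR | dd; L -> d | SN; N -> S | SR | dd; R -> L | RL | db

Nullable set: {R}.
S -> LR: R nullable, giving L | LR.
N -> SR: R nullable, giving S | SR.
Drop R -> ε.
R -> RL: R nullable, giving L | RL.
Unchanged (no nullable symbols): S -> dd; L -> SN; L -> d; N -> dd; R -> db.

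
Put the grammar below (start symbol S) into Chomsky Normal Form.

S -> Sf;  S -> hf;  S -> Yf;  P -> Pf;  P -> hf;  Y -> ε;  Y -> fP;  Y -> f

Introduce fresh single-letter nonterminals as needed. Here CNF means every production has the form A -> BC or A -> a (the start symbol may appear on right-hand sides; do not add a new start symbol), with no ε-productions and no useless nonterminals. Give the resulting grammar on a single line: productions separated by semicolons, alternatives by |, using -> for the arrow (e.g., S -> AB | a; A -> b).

S -> f | BA | SA | YA; A -> f; B -> h; P -> BA | PA; Y -> f | AP

Nullable: {Y}; after ε-elimination: S -> f | Sf | Yf | hf; P -> Pf | hf; Y -> f | fP.
No unit productions to eliminate.
TERM: introduce A -> f, B -> h and substitute in every rule of length ≥2.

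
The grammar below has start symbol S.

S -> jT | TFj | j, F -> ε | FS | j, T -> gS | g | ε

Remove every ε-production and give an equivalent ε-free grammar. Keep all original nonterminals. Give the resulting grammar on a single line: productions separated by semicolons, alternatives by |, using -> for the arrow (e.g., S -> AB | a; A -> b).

Nullable set: {F, T}.
S -> TFj: T, F nullable, giving Fj | TFj | Tj | j.
S -> jT: T nullable, giving j | jT.
Drop F -> ε.
F -> FS: F nullable, giving FS | S.
Drop T -> ε.
Unchanged (no nullable symbols): S -> j; F -> j; T -> g; T -> gS.

S -> j | Fj | Tj | jT | TFj; F -> S | j | FS; T -> g | gS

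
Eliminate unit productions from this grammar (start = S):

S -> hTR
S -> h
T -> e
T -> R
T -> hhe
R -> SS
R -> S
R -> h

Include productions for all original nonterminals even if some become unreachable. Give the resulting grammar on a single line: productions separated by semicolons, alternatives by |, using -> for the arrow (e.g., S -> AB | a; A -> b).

Unit productions: R->S, T->R.
Unit pairs (A ⇒* B via units): (R,S), (T,R), (T,S).
S: inherits non-unit rules of {S} → h | hTR.
R: inherits non-unit rules of {R, S} → SS | h | hTR.
T: inherits non-unit rules of {R, S, T} → SS | e | h | hTR | hhe.

S -> h | hTR; R -> h | SS | hTR; T -> e | h | SS | hTR | hhe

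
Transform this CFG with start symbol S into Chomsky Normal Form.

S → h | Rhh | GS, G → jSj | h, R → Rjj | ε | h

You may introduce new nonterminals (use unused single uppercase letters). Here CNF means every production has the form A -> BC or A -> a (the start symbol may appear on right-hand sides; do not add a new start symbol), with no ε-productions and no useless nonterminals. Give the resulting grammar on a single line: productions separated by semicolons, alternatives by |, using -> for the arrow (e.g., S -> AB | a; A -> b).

S -> h | BB | GS | RE; A -> j; B -> h; C -> SA; D -> AA; E -> BB; G -> h | AC; R -> h | AA | RD

Nullable: {R}; after ε-elimination: S -> h | GS | hh | Rhh; G -> h | jSj; R -> h | jj | Rjj.
No unit productions to eliminate.
TERM: introduce B -> h, A -> j and substitute in every rule of length ≥2.
BIN: G -> ASA becomes G -> AC, C -> SA; R -> RAA becomes R -> RD, D -> AA; S -> RBB becomes S -> RE, E -> BB.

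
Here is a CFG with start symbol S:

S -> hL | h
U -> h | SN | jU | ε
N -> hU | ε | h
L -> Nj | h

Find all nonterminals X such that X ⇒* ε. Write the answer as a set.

{N, U}

Directly nullable (have an ε-rule): {N, U}.
Not nullable: L, S — each has a terminal in every rule's right-hand side or depends on a non-nullable symbol.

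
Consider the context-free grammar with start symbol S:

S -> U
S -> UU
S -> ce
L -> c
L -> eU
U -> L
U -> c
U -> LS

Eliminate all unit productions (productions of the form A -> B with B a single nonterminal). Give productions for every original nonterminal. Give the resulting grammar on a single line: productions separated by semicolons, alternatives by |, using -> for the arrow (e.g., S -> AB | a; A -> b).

Unit productions: S->U, U->L.
Unit pairs (A ⇒* B via units): (S,L), (S,U), (U,L).
S: inherits non-unit rules of {L, S, U} → LS | UU | c | ce | eU.
L: inherits non-unit rules of {L} → c | eU.
U: inherits non-unit rules of {L, U} → LS | c | eU.

S -> c | LS | UU | ce | eU; L -> c | eU; U -> c | LS | eU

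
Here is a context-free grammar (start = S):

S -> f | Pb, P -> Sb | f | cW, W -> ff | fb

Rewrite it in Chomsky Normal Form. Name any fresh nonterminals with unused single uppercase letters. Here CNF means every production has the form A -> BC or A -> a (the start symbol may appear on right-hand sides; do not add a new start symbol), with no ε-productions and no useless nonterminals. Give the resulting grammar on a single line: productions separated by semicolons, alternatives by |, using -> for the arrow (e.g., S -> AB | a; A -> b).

S -> f | PA; A -> b; B -> c; C -> f; P -> f | BW | SA; W -> CA | CC

No ε-productions.
No unit productions to eliminate.
TERM: introduce A -> b, B -> c, C -> f and substitute in every rule of length ≥2.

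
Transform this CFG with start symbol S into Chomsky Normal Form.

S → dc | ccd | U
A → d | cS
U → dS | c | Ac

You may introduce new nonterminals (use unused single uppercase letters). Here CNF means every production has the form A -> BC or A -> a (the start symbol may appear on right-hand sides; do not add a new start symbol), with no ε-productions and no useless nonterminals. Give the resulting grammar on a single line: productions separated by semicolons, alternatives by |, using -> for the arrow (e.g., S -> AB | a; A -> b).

S -> c | AB | BD | CB | CS; A -> d | BS; B -> c; C -> d; D -> BC

No ε-productions.
After unit-elimination: S -> c | Ac | dS | dc | ccd; A -> d | cS; U -> c | Ac | dS.
TERM: introduce B -> c, C -> d and substitute in every rule of length ≥2.
BIN: S -> BBC becomes S -> BD, D -> BC.
Drop unreachable/unproductive: U.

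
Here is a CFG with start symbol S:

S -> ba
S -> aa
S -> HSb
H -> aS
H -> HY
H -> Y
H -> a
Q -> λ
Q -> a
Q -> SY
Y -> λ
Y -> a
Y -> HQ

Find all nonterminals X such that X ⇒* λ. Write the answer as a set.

Directly nullable (have an ε-rule): {Q, Y}.
H is nullable via H -> Y (every symbol on the right is already known nullable).
Not nullable: S — each has a terminal in every rule's right-hand side or depends on a non-nullable symbol.

{H, Q, Y}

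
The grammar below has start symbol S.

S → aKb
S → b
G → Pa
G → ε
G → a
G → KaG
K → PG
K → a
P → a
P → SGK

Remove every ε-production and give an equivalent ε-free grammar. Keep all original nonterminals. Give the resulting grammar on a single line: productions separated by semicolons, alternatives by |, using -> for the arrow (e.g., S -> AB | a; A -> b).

Nullable set: {G}.
Drop G -> ε.
G -> KaG: G nullable, giving Ka | KaG.
K -> PG: G nullable, giving P | PG.
P -> SGK: G nullable, giving SGK | SK.
Unchanged (no nullable symbols): S -> aKb; S -> b; G -> Pa; G -> a; K -> a; P -> a.

S -> b | aKb; G -> a | Ka | Pa | KaG; K -> P | a | PG; P -> a | SK | SGK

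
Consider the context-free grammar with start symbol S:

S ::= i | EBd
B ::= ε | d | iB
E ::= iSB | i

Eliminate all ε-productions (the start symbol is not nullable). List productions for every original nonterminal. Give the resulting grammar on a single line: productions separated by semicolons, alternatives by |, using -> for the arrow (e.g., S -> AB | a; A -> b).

Nullable set: {B}.
S -> EBd: B nullable, giving EBd | Ed.
Drop B -> ε.
B -> iB: B nullable, giving i | iB.
E -> iSB: B nullable, giving iS | iSB.
Unchanged (no nullable symbols): S -> i; B -> d; E -> i.

S -> i | Ed | EBd; B -> d | i | iB; E -> i | iS | iSB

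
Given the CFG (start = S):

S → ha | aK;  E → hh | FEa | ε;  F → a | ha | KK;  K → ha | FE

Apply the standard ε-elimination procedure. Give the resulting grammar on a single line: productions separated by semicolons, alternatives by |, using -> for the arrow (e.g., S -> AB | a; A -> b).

S -> aK | ha; E -> Fa | hh | FEa; F -> a | KK | ha; K -> F | FE | ha

Nullable set: {E}.
Drop E -> ε.
E -> FEa: E nullable, giving FEa | Fa.
K -> FE: E nullable, giving F | FE.
Unchanged (no nullable symbols): S -> aK; S -> ha; E -> hh; F -> KK; F -> a; F -> ha; K -> ha.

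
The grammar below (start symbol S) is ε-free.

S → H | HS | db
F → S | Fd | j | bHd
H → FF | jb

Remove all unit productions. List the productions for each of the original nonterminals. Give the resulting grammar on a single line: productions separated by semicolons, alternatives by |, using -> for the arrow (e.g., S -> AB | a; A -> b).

Unit productions: F->S, S->H.
Unit pairs (A ⇒* B via units): (F,H), (F,S), (S,H).
S: inherits non-unit rules of {H, S} → FF | HS | db | jb.
F: inherits non-unit rules of {F, H, S} → FF | Fd | HS | bHd | db | j | jb.
H: inherits non-unit rules of {H} → FF | jb.

S -> FF | HS | db | jb; F -> j | FF | Fd | HS | db | jb | bHd; H -> FF | jb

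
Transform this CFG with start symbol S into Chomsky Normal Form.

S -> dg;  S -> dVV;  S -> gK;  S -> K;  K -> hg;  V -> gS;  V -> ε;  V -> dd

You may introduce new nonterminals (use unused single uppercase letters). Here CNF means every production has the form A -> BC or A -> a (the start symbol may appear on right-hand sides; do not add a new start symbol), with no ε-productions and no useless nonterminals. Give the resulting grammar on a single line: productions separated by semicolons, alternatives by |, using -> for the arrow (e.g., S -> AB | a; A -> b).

Nullable: {V}; after ε-elimination: S -> K | d | dV | dg | gK | dVV; K -> hg; V -> dd | gS.
After unit-elimination: S -> d | dV | dg | gK | hg | dVV; K -> hg; V -> dd | gS.
TERM: introduce C -> d, B -> g, A -> h and substitute in every rule of length ≥2.
BIN: S -> CVV becomes S -> CD, D -> VV.

S -> d | AB | BK | CB | CD | CV; A -> h; B -> g; C -> d; D -> VV; K -> AB; V -> BS | CC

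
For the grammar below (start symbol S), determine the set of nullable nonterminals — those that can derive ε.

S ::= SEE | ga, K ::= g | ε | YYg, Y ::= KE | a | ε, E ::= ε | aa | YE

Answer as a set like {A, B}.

{E, K, Y}

Directly nullable (have an ε-rule): {E, K, Y}.
Not nullable: S — each has a terminal in every rule's right-hand side or depends on a non-nullable symbol.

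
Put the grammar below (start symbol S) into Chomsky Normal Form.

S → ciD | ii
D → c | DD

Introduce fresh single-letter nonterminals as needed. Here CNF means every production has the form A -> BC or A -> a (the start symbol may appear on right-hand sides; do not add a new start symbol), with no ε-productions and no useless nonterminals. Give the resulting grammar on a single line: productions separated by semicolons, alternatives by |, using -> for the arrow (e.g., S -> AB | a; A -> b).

S -> AC | BB; A -> c; B -> i; C -> BD; D -> c | DD

No ε-productions.
No unit productions to eliminate.
TERM: introduce A -> c, B -> i and substitute in every rule of length ≥2.
BIN: S -> ABD becomes S -> AC, C -> BD.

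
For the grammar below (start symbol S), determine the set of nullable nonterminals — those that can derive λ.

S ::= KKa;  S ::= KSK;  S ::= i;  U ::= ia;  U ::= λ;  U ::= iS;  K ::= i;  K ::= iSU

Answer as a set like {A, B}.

{U}

Directly nullable (have an ε-rule): {U}.
Not nullable: K, S — each has a terminal in every rule's right-hand side or depends on a non-nullable symbol.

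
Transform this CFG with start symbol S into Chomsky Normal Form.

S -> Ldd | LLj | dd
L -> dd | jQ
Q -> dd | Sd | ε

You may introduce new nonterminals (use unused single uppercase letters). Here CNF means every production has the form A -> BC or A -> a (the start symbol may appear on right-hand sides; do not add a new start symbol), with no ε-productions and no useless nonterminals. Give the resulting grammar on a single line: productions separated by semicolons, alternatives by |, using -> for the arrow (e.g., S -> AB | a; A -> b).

Nullable: {Q}; after ε-elimination: S -> dd | LLj | Ldd; L -> j | dd | jQ; Q -> Sd | dd.
No unit productions to eliminate.
TERM: introduce A -> d, B -> j and substitute in every rule of length ≥2.
BIN: S -> LAA becomes S -> LC, C -> AA; S -> LLB becomes S -> LD, D -> LB.

S -> AA | LC | LD; A -> d; B -> j; C -> AA; D -> LB; L -> j | AA | BQ; Q -> AA | SA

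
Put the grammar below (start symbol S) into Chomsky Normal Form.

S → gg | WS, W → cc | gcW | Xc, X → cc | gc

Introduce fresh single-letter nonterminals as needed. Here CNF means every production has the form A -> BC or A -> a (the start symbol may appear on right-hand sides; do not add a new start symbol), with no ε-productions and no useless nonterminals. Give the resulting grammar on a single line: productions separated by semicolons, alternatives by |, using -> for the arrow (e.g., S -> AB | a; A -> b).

S -> AA | WS; A -> g; B -> c; C -> BW; W -> AC | BB | XB; X -> AB | BB

No ε-productions.
No unit productions to eliminate.
TERM: introduce B -> c, A -> g and substitute in every rule of length ≥2.
BIN: W -> ABW becomes W -> AC, C -> BW.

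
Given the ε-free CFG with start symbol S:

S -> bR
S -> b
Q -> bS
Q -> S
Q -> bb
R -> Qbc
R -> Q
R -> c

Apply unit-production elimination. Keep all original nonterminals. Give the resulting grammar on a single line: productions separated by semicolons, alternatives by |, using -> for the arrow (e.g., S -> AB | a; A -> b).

S -> b | bR; Q -> b | bR | bS | bb; R -> b | c | bR | bS | bb | Qbc

Unit productions: Q->S, R->Q.
Unit pairs (A ⇒* B via units): (Q,S), (R,Q), (R,S).
S: inherits non-unit rules of {S} → b | bR.
Q: inherits non-unit rules of {Q, S} → b | bR | bS | bb.
R: inherits non-unit rules of {Q, R, S} → Qbc | b | bR | bS | bb | c.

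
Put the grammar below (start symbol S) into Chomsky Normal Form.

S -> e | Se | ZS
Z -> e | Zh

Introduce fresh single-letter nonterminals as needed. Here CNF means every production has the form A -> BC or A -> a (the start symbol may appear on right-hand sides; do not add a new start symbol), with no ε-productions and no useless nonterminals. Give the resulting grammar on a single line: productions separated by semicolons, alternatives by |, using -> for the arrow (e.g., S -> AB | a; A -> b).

S -> e | SA | ZS; A -> e; B -> h; Z -> e | ZB

No ε-productions.
No unit productions to eliminate.
TERM: introduce A -> e, B -> h and substitute in every rule of length ≥2.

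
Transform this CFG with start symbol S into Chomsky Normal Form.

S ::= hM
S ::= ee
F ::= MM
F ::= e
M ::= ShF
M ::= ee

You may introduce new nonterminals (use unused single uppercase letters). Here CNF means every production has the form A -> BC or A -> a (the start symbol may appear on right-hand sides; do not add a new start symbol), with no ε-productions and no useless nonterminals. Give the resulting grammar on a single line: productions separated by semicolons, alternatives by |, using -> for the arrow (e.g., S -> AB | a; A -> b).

S -> AM | BB; A -> h; B -> e; C -> AF; F -> e | MM; M -> BB | SC

No ε-productions.
No unit productions to eliminate.
TERM: introduce B -> e, A -> h and substitute in every rule of length ≥2.
BIN: M -> SAF becomes M -> SC, C -> AF.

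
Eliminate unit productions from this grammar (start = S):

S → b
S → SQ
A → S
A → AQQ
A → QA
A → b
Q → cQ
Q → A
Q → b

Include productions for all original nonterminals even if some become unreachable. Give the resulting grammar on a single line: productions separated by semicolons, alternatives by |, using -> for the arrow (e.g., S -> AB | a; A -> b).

S -> b | SQ; A -> b | QA | SQ | AQQ; Q -> b | QA | SQ | cQ | AQQ

Unit productions: A->S, Q->A.
Unit pairs (A ⇒* B via units): (A,S), (Q,A), (Q,S).
S: inherits non-unit rules of {S} → SQ | b.
A: inherits non-unit rules of {A, S} → AQQ | QA | SQ | b.
Q: inherits non-unit rules of {A, Q, S} → AQQ | QA | SQ | b | cQ.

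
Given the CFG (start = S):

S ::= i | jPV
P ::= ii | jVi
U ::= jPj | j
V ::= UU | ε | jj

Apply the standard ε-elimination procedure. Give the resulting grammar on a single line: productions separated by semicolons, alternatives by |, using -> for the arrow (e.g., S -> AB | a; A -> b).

S -> i | jP | jPV; P -> ii | ji | jVi; U -> j | jPj; V -> UU | jj

Nullable set: {V}.
S -> jPV: V nullable, giving jP | jPV.
P -> jVi: V nullable, giving jVi | ji.
Drop V -> ε.
Unchanged (no nullable symbols): S -> i; P -> ii; U -> j; U -> jPj; V -> UU; V -> jj.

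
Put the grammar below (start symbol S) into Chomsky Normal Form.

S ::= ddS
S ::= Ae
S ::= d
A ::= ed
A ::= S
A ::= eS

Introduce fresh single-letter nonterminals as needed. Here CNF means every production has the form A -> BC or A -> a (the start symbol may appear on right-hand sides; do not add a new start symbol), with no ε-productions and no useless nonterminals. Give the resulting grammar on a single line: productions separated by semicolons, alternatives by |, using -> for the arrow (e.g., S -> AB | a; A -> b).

No ε-productions.
After unit-elimination: S -> d | Ae | ddS; A -> d | Ae | eS | ed | ddS.
TERM: introduce C -> d, B -> e and substitute in every rule of length ≥2.
BIN: A -> CCS becomes A -> CD, D -> CS; S -> CCS becomes S -> CE, E -> CS.

S -> d | AB | CE; A -> d | AB | BC | BS | CD; B -> e; C -> d; D -> CS; E -> CS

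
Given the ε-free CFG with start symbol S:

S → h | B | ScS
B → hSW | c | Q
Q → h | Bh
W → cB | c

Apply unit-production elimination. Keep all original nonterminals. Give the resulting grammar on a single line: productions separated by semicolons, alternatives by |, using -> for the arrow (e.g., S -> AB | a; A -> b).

S -> c | h | Bh | ScS | hSW; B -> c | h | Bh | hSW; Q -> h | Bh; W -> c | cB

Unit productions: B->Q, S->B.
Unit pairs (A ⇒* B via units): (B,Q), (S,B), (S,Q).
S: inherits non-unit rules of {B, Q, S} → Bh | ScS | c | h | hSW.
B: inherits non-unit rules of {B, Q} → Bh | c | h | hSW.
Q: inherits non-unit rules of {Q} → Bh | h.
W: inherits non-unit rules of {W} → c | cB.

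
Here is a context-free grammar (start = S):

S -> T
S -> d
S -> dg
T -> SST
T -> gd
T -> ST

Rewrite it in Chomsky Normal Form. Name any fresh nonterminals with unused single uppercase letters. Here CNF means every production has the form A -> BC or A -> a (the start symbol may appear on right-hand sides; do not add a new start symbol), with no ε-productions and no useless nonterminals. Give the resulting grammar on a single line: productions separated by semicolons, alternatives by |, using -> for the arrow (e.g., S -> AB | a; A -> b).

S -> d | AB | BA | SC | ST; A -> d; B -> g; C -> ST; D -> ST; T -> BA | SD | ST

No ε-productions.
After unit-elimination: S -> d | ST | dg | gd | SST; T -> ST | gd | SST.
TERM: introduce A -> d, B -> g and substitute in every rule of length ≥2.
BIN: S -> SST becomes S -> SC, C -> ST; T -> SST becomes T -> SD, D -> ST.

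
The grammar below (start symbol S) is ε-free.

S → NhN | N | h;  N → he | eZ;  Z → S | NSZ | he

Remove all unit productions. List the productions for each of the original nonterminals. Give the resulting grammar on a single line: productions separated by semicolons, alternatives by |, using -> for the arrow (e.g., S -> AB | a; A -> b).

S -> h | eZ | he | NhN; N -> eZ | he; Z -> h | eZ | he | NSZ | NhN

Unit productions: S->N, Z->S.
Unit pairs (A ⇒* B via units): (S,N), (Z,N), (Z,S).
S: inherits non-unit rules of {N, S} → NhN | eZ | h | he.
N: inherits non-unit rules of {N} → eZ | he.
Z: inherits non-unit rules of {N, S, Z} → NSZ | NhN | eZ | h | he.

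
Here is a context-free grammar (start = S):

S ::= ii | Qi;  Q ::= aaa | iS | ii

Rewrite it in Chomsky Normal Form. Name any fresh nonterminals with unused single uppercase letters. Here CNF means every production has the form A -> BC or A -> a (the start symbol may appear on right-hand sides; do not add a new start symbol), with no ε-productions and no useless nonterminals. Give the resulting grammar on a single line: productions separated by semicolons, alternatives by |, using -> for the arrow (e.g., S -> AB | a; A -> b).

S -> BB | QB; A -> a; B -> i; C -> AA; Q -> AC | BB | BS

No ε-productions.
No unit productions to eliminate.
TERM: introduce A -> a, B -> i and substitute in every rule of length ≥2.
BIN: Q -> AAA becomes Q -> AC, C -> AA.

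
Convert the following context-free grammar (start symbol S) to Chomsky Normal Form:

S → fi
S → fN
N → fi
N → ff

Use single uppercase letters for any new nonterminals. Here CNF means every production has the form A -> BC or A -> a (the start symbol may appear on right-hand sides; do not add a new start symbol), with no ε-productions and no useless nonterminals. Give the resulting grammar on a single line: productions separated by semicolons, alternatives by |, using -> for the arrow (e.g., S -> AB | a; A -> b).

S -> AB | AN; A -> f; B -> i; N -> AA | AB

No ε-productions.
No unit productions to eliminate.
TERM: introduce A -> f, B -> i and substitute in every rule of length ≥2.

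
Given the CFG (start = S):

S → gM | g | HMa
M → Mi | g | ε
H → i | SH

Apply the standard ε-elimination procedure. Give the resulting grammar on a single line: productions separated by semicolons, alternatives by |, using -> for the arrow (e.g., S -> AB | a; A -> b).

Nullable set: {M}.
S -> HMa: M nullable, giving HMa | Ha.
S -> gM: M nullable, giving g | gM.
Drop M -> ε.
M -> Mi: M nullable, giving Mi | i.
Unchanged (no nullable symbols): S -> g; H -> SH; H -> i; M -> g.

S -> g | Ha | gM | HMa; H -> i | SH; M -> g | i | Mi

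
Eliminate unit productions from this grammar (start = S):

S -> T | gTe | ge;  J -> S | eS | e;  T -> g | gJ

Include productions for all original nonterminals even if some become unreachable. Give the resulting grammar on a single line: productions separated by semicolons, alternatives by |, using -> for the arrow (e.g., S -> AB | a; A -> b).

Unit productions: J->S, S->T.
Unit pairs (A ⇒* B via units): (J,S), (J,T), (S,T).
S: inherits non-unit rules of {S, T} → g | gJ | gTe | ge.
J: inherits non-unit rules of {J, S, T} → e | eS | g | gJ | gTe | ge.
T: inherits non-unit rules of {T} → g | gJ.

S -> g | gJ | ge | gTe; J -> e | g | eS | gJ | ge | gTe; T -> g | gJ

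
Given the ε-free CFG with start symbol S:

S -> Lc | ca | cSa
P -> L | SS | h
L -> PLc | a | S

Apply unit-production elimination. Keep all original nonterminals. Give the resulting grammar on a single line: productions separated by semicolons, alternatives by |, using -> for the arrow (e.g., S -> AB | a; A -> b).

Unit productions: L->S, P->L.
Unit pairs (A ⇒* B via units): (L,S), (P,L), (P,S).
S: inherits non-unit rules of {S} → Lc | cSa | ca.
L: inherits non-unit rules of {L, S} → Lc | PLc | a | cSa | ca.
P: inherits non-unit rules of {L, P, S} → Lc | PLc | SS | a | cSa | ca | h.

S -> Lc | ca | cSa; L -> a | Lc | ca | PLc | cSa; P -> a | h | Lc | SS | ca | PLc | cSa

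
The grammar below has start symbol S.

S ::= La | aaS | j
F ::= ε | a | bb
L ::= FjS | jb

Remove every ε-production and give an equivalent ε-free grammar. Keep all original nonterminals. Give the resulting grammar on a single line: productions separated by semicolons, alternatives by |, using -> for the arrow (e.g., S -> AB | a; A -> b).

S -> j | La | aaS; F -> a | bb; L -> jS | jb | FjS

Nullable set: {F}.
Drop F -> ε.
L -> FjS: F nullable, giving FjS | jS.
Unchanged (no nullable symbols): S -> La; S -> aaS; S -> j; F -> a; F -> bb; L -> jb.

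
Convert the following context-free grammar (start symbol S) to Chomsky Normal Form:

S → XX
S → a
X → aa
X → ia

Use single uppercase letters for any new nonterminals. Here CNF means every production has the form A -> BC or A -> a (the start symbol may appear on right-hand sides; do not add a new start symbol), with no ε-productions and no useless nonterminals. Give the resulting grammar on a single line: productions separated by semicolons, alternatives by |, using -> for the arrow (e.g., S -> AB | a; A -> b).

No ε-productions.
No unit productions to eliminate.
TERM: introduce A -> a, B -> i and substitute in every rule of length ≥2.

S -> a | XX; A -> a; B -> i; X -> AA | BA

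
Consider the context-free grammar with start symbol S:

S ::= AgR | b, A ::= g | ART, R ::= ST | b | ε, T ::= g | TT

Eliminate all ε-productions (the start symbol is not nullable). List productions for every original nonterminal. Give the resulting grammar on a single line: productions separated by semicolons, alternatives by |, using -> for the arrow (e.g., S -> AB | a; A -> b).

Nullable set: {R}.
S -> AgR: R nullable, giving Ag | AgR.
A -> ART: R nullable, giving ART | AT.
Drop R -> ε.
Unchanged (no nullable symbols): S -> b; A -> g; R -> ST; R -> b; T -> TT; T -> g.

S -> b | Ag | AgR; A -> g | AT | ART; R -> b | ST; T -> g | TT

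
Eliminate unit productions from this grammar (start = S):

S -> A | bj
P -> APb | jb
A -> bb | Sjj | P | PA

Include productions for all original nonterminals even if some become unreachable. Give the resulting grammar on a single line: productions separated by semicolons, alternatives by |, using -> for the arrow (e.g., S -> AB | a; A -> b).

Unit productions: A->P, S->A.
Unit pairs (A ⇒* B via units): (A,P), (S,A), (S,P).
S: inherits non-unit rules of {A, P, S} → APb | PA | Sjj | bb | bj | jb.
A: inherits non-unit rules of {A, P} → APb | PA | Sjj | bb | jb.
P: inherits non-unit rules of {P} → APb | jb.

S -> PA | bb | bj | jb | APb | Sjj; A -> PA | bb | jb | APb | Sjj; P -> jb | APb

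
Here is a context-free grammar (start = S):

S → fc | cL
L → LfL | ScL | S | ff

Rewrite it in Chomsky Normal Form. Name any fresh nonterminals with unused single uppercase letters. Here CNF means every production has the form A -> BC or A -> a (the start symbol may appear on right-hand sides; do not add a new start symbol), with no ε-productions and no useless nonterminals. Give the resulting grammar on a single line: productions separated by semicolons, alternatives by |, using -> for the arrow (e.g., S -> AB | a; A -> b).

S -> AB | BL; A -> f; B -> c; C -> AL; D -> BL; L -> AA | AB | BL | LC | SD

No ε-productions.
After unit-elimination: S -> cL | fc; L -> cL | fc | ff | LfL | ScL.
TERM: introduce B -> c, A -> f and substitute in every rule of length ≥2.
BIN: L -> LAL becomes L -> LC, C -> AL; L -> SBL becomes L -> SD, D -> BL.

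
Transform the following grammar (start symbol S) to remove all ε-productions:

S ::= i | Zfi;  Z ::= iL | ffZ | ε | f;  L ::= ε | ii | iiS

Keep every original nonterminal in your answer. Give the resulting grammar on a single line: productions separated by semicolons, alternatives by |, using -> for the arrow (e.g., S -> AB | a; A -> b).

Nullable set: {L, Z}.
S -> Zfi: Z nullable, giving Zfi | fi.
Drop L -> ε.
Drop Z -> ε.
Z -> ffZ: Z nullable, giving ff | ffZ.
Z -> iL: L nullable, giving i | iL.
Unchanged (no nullable symbols): S -> i; L -> ii; L -> iiS; Z -> f.

S -> i | fi | Zfi; L -> ii | iiS; Z -> f | i | ff | iL | ffZ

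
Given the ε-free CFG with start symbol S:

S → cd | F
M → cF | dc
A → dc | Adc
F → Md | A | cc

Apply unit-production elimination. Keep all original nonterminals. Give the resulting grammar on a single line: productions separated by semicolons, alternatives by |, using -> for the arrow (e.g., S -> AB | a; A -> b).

Unit productions: F->A, S->F.
Unit pairs (A ⇒* B via units): (F,A), (S,A), (S,F).
S: inherits non-unit rules of {A, F, S} → Adc | Md | cc | cd | dc.
A: inherits non-unit rules of {A} → Adc | dc.
F: inherits non-unit rules of {A, F} → Adc | Md | cc | dc.
M: inherits non-unit rules of {M} → cF | dc.

S -> Md | cc | cd | dc | Adc; A -> dc | Adc; F -> Md | cc | dc | Adc; M -> cF | dc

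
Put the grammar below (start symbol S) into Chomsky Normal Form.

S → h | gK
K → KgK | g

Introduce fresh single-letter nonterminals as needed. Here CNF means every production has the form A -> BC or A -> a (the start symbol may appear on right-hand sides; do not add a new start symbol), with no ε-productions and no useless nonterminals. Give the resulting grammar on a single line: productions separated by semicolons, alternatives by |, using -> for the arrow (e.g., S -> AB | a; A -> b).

No ε-productions.
No unit productions to eliminate.
TERM: introduce A -> g and substitute in every rule of length ≥2.
BIN: K -> KAK becomes K -> KB, B -> AK.

S -> h | AK; A -> g; B -> AK; K -> g | KB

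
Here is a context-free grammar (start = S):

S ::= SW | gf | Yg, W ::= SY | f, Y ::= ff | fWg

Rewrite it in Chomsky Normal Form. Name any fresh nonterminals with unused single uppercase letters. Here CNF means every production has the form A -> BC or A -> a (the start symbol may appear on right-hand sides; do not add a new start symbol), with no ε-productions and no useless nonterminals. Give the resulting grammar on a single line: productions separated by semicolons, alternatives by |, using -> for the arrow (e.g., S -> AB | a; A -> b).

No ε-productions.
No unit productions to eliminate.
TERM: introduce B -> f, A -> g and substitute in every rule of length ≥2.
BIN: Y -> BWA becomes Y -> BC, C -> WA.

S -> AB | SW | YA; A -> g; B -> f; C -> WA; W -> f | SY; Y -> BB | BC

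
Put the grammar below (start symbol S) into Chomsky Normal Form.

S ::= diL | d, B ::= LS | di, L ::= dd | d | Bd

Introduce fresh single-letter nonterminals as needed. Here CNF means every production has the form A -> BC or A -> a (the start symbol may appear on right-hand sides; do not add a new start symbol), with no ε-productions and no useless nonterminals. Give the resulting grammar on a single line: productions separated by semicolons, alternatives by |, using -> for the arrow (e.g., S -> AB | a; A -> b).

No ε-productions.
No unit productions to eliminate.
TERM: introduce A -> d, C -> i and substitute in every rule of length ≥2.
BIN: S -> ACL becomes S -> AD, D -> CL.

S -> d | AD; A -> d; B -> AC | LS; C -> i; D -> CL; L -> d | AA | BA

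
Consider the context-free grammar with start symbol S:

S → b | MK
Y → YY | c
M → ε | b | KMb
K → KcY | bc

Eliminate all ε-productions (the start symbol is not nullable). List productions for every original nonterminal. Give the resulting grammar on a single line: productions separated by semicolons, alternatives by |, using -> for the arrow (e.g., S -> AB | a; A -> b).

S -> K | b | MK; K -> bc | KcY; M -> b | Kb | KMb; Y -> c | YY

Nullable set: {M}.
S -> MK: M nullable, giving K | MK.
Drop M -> ε.
M -> KMb: M nullable, giving KMb | Kb.
Unchanged (no nullable symbols): S -> b; K -> KcY; K -> bc; M -> b; Y -> YY; Y -> c.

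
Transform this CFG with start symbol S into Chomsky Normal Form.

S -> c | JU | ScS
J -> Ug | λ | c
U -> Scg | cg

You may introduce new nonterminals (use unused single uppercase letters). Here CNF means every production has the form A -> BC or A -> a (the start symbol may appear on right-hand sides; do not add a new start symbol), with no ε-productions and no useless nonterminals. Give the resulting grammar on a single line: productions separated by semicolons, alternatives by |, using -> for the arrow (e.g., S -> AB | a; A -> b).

Nullable: {J}; after ε-elimination: S -> U | c | JU | ScS; J -> c | Ug; U -> cg | Scg.
After unit-elimination: S -> c | JU | cg | ScS | Scg; J -> c | Ug; U -> cg | Scg.
TERM: introduce B -> c, A -> g and substitute in every rule of length ≥2.
BIN: S -> SBA becomes S -> SC, C -> BA; S -> SBS becomes S -> SD, D -> BS; U -> SBA becomes U -> SE, E -> BA.

S -> c | BA | JU | SC | SD; A -> g; B -> c; C -> BA; D -> BS; E -> BA; J -> c | UA; U -> BA | SE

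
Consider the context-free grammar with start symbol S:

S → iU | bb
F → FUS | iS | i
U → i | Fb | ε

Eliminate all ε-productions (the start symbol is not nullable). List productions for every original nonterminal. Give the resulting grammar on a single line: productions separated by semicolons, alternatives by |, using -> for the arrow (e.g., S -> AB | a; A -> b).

S -> i | bb | iU; F -> i | FS | iS | FUS; U -> i | Fb

Nullable set: {U}.
S -> iU: U nullable, giving i | iU.
F -> FUS: U nullable, giving FS | FUS.
Drop U -> ε.
Unchanged (no nullable symbols): S -> bb; F -> i; F -> iS; U -> Fb; U -> i.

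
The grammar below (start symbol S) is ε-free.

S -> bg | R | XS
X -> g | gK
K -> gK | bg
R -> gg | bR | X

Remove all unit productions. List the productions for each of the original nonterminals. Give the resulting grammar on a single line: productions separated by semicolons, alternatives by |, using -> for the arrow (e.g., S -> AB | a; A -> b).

S -> g | XS | bR | bg | gK | gg; K -> bg | gK; R -> g | bR | gK | gg; X -> g | gK

Unit productions: R->X, S->R.
Unit pairs (A ⇒* B via units): (R,X), (S,R), (S,X).
S: inherits non-unit rules of {R, S, X} → XS | bR | bg | g | gK | gg.
K: inherits non-unit rules of {K} → bg | gK.
R: inherits non-unit rules of {R, X} → bR | g | gK | gg.
X: inherits non-unit rules of {X} → g | gK.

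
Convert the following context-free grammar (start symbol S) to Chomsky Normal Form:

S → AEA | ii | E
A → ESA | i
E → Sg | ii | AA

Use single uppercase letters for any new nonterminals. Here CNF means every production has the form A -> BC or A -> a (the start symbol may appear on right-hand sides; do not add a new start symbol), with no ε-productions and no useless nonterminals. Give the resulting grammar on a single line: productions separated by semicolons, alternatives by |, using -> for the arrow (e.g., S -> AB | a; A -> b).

No ε-productions.
After unit-elimination: S -> AA | Sg | ii | AEA; A -> i | ESA; E -> AA | Sg | ii.
TERM: introduce B -> g, C -> i and substitute in every rule of length ≥2.
BIN: A -> ESA becomes A -> ED, D -> SA; S -> AEA becomes S -> AF, F -> EA.

S -> AA | AF | CC | SB; A -> i | ED; B -> g; C -> i; D -> SA; E -> AA | CC | SB; F -> EA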